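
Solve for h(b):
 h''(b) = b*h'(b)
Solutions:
 h(b) = C1 + C2*erfi(sqrt(2)*b/2)


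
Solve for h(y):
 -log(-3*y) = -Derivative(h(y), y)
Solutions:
 h(y) = C1 + y*log(-y) + y*(-1 + log(3))


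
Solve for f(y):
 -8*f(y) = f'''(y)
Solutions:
 f(y) = C3*exp(-2*y) + (C1*sin(sqrt(3)*y) + C2*cos(sqrt(3)*y))*exp(y)


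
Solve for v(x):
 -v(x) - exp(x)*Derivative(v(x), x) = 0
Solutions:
 v(x) = C1*exp(exp(-x))


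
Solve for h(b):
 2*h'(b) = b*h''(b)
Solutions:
 h(b) = C1 + C2*b^3


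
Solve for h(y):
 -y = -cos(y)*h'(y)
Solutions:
 h(y) = C1 + Integral(y/cos(y), y)


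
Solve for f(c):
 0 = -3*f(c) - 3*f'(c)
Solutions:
 f(c) = C1*exp(-c)


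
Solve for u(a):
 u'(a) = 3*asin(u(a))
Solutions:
 Integral(1/asin(_y), (_y, u(a))) = C1 + 3*a


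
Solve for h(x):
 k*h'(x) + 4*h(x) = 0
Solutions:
 h(x) = C1*exp(-4*x/k)


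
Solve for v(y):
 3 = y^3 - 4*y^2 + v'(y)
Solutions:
 v(y) = C1 - y^4/4 + 4*y^3/3 + 3*y


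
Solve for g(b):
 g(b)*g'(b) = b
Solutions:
 g(b) = -sqrt(C1 + b^2)
 g(b) = sqrt(C1 + b^2)


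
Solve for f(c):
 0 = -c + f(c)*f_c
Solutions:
 f(c) = -sqrt(C1 + c^2)
 f(c) = sqrt(C1 + c^2)


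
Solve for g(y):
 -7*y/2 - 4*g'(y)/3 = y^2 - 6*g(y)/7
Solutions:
 g(y) = C1*exp(9*y/14) + 7*y^2/6 + 833*y/108 + 5831/486


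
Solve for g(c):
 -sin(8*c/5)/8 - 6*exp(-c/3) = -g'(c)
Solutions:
 g(c) = C1 - 5*cos(8*c/5)/64 - 18*exp(-c/3)


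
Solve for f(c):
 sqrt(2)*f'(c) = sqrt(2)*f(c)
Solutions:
 f(c) = C1*exp(c)


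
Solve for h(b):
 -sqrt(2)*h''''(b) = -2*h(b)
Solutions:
 h(b) = C1*exp(-2^(1/8)*b) + C2*exp(2^(1/8)*b) + C3*sin(2^(1/8)*b) + C4*cos(2^(1/8)*b)


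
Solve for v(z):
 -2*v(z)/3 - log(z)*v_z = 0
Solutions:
 v(z) = C1*exp(-2*li(z)/3)


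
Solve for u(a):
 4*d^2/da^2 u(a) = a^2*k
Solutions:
 u(a) = C1 + C2*a + a^4*k/48


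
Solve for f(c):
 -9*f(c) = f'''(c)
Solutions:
 f(c) = C3*exp(-3^(2/3)*c) + (C1*sin(3*3^(1/6)*c/2) + C2*cos(3*3^(1/6)*c/2))*exp(3^(2/3)*c/2)


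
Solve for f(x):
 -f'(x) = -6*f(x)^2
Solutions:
 f(x) = -1/(C1 + 6*x)


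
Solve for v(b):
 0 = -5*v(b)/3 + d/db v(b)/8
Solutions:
 v(b) = C1*exp(40*b/3)


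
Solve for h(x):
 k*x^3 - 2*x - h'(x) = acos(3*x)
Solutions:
 h(x) = C1 + k*x^4/4 - x^2 - x*acos(3*x) + sqrt(1 - 9*x^2)/3


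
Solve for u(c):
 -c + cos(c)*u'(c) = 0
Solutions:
 u(c) = C1 + Integral(c/cos(c), c)


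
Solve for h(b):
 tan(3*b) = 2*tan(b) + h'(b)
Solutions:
 h(b) = C1 + 2*log(cos(b)) - log(cos(3*b))/3


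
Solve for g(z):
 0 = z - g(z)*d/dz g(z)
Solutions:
 g(z) = -sqrt(C1 + z^2)
 g(z) = sqrt(C1 + z^2)


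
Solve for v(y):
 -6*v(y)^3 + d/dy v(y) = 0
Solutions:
 v(y) = -sqrt(2)*sqrt(-1/(C1 + 6*y))/2
 v(y) = sqrt(2)*sqrt(-1/(C1 + 6*y))/2


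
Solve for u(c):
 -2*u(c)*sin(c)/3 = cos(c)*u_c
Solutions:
 u(c) = C1*cos(c)^(2/3)


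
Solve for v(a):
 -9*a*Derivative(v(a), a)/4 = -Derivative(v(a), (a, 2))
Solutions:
 v(a) = C1 + C2*erfi(3*sqrt(2)*a/4)


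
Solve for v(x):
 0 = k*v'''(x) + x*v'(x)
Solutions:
 v(x) = C1 + Integral(C2*airyai(x*(-1/k)^(1/3)) + C3*airybi(x*(-1/k)^(1/3)), x)


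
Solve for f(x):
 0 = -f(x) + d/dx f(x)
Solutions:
 f(x) = C1*exp(x)


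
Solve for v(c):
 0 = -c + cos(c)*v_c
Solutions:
 v(c) = C1 + Integral(c/cos(c), c)


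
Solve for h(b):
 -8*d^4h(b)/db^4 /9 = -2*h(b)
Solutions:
 h(b) = C1*exp(-sqrt(6)*b/2) + C2*exp(sqrt(6)*b/2) + C3*sin(sqrt(6)*b/2) + C4*cos(sqrt(6)*b/2)


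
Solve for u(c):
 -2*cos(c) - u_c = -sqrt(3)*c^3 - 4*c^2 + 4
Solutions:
 u(c) = C1 + sqrt(3)*c^4/4 + 4*c^3/3 - 4*c - 2*sin(c)


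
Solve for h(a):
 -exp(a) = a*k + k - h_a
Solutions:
 h(a) = C1 + a^2*k/2 + a*k + exp(a)


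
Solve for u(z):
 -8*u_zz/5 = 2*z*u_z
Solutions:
 u(z) = C1 + C2*erf(sqrt(10)*z/4)


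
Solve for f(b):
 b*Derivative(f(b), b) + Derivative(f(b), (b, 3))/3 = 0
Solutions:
 f(b) = C1 + Integral(C2*airyai(-3^(1/3)*b) + C3*airybi(-3^(1/3)*b), b)


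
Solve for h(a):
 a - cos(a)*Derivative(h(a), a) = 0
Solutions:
 h(a) = C1 + Integral(a/cos(a), a)


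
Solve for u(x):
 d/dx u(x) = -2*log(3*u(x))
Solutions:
 Integral(1/(log(_y) + log(3)), (_y, u(x)))/2 = C1 - x


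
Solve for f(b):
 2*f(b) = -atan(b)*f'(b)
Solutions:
 f(b) = C1*exp(-2*Integral(1/atan(b), b))


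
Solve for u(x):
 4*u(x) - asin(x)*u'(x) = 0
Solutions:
 u(x) = C1*exp(4*Integral(1/asin(x), x))


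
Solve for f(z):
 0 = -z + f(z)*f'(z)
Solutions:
 f(z) = -sqrt(C1 + z^2)
 f(z) = sqrt(C1 + z^2)


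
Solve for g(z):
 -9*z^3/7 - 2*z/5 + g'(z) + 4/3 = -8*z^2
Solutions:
 g(z) = C1 + 9*z^4/28 - 8*z^3/3 + z^2/5 - 4*z/3


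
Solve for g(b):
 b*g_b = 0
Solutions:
 g(b) = C1


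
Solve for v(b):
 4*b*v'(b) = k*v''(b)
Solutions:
 v(b) = C1 + C2*erf(sqrt(2)*b*sqrt(-1/k))/sqrt(-1/k)


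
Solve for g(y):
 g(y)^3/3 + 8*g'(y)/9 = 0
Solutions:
 g(y) = -2*sqrt(-1/(C1 - 3*y))
 g(y) = 2*sqrt(-1/(C1 - 3*y))


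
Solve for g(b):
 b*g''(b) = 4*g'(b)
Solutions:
 g(b) = C1 + C2*b^5


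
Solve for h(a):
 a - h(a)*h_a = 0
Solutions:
 h(a) = -sqrt(C1 + a^2)
 h(a) = sqrt(C1 + a^2)


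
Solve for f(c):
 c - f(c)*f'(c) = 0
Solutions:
 f(c) = -sqrt(C1 + c^2)
 f(c) = sqrt(C1 + c^2)


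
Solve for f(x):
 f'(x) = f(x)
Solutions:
 f(x) = C1*exp(x)


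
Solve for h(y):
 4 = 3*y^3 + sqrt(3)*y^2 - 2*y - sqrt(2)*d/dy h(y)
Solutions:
 h(y) = C1 + 3*sqrt(2)*y^4/8 + sqrt(6)*y^3/6 - sqrt(2)*y^2/2 - 2*sqrt(2)*y


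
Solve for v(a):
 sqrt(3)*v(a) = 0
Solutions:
 v(a) = 0


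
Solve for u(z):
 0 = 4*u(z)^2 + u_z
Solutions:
 u(z) = 1/(C1 + 4*z)


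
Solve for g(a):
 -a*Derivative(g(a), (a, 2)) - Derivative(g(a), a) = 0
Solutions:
 g(a) = C1 + C2*log(a)


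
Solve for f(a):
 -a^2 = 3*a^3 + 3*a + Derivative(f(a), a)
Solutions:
 f(a) = C1 - 3*a^4/4 - a^3/3 - 3*a^2/2


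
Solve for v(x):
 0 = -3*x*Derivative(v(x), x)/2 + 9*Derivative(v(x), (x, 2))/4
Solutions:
 v(x) = C1 + C2*erfi(sqrt(3)*x/3)


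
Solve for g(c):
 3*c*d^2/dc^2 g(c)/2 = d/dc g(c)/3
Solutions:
 g(c) = C1 + C2*c^(11/9)


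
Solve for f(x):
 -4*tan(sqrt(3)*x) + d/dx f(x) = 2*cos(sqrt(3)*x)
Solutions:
 f(x) = C1 - 4*sqrt(3)*log(cos(sqrt(3)*x))/3 + 2*sqrt(3)*sin(sqrt(3)*x)/3


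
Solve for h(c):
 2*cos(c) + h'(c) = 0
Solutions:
 h(c) = C1 - 2*sin(c)


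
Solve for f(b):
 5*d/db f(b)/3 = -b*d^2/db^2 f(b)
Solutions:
 f(b) = C1 + C2/b^(2/3)


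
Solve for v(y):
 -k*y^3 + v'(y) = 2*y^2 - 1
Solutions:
 v(y) = C1 + k*y^4/4 + 2*y^3/3 - y


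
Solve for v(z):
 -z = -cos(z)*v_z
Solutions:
 v(z) = C1 + Integral(z/cos(z), z)


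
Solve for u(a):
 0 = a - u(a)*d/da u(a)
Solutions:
 u(a) = -sqrt(C1 + a^2)
 u(a) = sqrt(C1 + a^2)


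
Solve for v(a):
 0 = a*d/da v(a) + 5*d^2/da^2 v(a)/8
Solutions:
 v(a) = C1 + C2*erf(2*sqrt(5)*a/5)


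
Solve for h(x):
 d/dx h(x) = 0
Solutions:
 h(x) = C1


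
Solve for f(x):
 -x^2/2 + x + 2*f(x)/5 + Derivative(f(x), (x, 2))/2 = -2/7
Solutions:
 f(x) = C1*sin(2*sqrt(5)*x/5) + C2*cos(2*sqrt(5)*x/5) + 5*x^2/4 - 5*x/2 - 215/56


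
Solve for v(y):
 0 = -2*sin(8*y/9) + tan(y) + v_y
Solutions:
 v(y) = C1 + log(cos(y)) - 9*cos(8*y/9)/4


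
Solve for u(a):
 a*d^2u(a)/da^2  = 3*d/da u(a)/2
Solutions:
 u(a) = C1 + C2*a^(5/2)


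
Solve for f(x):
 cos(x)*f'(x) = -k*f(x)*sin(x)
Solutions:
 f(x) = C1*exp(k*log(cos(x)))


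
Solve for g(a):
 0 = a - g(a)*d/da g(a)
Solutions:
 g(a) = -sqrt(C1 + a^2)
 g(a) = sqrt(C1 + a^2)


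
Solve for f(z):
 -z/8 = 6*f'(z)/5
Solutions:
 f(z) = C1 - 5*z^2/96


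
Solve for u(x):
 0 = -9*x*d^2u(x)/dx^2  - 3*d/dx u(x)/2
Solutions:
 u(x) = C1 + C2*x^(5/6)


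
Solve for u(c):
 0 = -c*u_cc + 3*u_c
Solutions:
 u(c) = C1 + C2*c^4


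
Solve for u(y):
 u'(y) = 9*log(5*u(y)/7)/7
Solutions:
 -7*Integral(1/(log(_y) - log(7) + log(5)), (_y, u(y)))/9 = C1 - y


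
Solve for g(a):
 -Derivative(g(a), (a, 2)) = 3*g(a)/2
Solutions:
 g(a) = C1*sin(sqrt(6)*a/2) + C2*cos(sqrt(6)*a/2)


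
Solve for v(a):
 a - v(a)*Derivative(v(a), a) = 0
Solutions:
 v(a) = -sqrt(C1 + a^2)
 v(a) = sqrt(C1 + a^2)


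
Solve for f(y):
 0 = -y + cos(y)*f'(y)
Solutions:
 f(y) = C1 + Integral(y/cos(y), y)


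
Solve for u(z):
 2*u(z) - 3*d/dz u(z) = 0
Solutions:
 u(z) = C1*exp(2*z/3)


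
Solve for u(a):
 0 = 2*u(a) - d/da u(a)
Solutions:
 u(a) = C1*exp(2*a)


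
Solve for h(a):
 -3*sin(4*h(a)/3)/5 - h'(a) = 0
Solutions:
 3*a/5 + 3*log(cos(4*h(a)/3) - 1)/8 - 3*log(cos(4*h(a)/3) + 1)/8 = C1


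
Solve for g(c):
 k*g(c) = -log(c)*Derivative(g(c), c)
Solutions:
 g(c) = C1*exp(-k*li(c))


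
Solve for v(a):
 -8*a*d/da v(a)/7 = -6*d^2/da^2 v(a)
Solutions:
 v(a) = C1 + C2*erfi(sqrt(42)*a/21)


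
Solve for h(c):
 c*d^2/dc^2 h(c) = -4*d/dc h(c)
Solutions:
 h(c) = C1 + C2/c^3


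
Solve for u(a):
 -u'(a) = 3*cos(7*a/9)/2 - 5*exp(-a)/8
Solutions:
 u(a) = C1 - 27*sin(7*a/9)/14 - 5*exp(-a)/8


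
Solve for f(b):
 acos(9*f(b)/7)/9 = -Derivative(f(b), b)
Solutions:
 Integral(1/acos(9*_y/7), (_y, f(b))) = C1 - b/9


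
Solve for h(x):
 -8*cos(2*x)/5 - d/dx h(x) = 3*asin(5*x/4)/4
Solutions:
 h(x) = C1 - 3*x*asin(5*x/4)/4 - 3*sqrt(16 - 25*x^2)/20 - 4*sin(2*x)/5


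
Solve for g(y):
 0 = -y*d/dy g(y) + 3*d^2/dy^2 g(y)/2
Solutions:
 g(y) = C1 + C2*erfi(sqrt(3)*y/3)


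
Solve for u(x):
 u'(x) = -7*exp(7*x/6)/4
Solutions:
 u(x) = C1 - 3*exp(7*x/6)/2


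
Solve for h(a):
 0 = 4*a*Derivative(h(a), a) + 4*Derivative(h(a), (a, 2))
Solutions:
 h(a) = C1 + C2*erf(sqrt(2)*a/2)


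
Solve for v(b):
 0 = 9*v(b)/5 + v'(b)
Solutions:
 v(b) = C1*exp(-9*b/5)


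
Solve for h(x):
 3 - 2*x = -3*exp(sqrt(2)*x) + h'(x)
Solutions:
 h(x) = C1 - x^2 + 3*x + 3*sqrt(2)*exp(sqrt(2)*x)/2


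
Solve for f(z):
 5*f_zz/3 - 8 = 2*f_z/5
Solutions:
 f(z) = C1 + C2*exp(6*z/25) - 20*z


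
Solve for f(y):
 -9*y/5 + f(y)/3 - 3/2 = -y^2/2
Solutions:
 f(y) = -3*y^2/2 + 27*y/5 + 9/2


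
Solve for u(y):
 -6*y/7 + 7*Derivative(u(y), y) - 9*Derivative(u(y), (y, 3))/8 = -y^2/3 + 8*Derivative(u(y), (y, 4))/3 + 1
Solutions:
 u(y) = C1 + C2*exp(-y*(27*3^(2/3)/(128*sqrt(799414) + 114445)^(1/3) + 18 + 3^(1/3)*(128*sqrt(799414) + 114445)^(1/3))/128)*sin(3^(1/6)*y*(-3^(2/3)*(128*sqrt(799414) + 114445)^(1/3) + 81/(128*sqrt(799414) + 114445)^(1/3))/128) + C3*exp(-y*(27*3^(2/3)/(128*sqrt(799414) + 114445)^(1/3) + 18 + 3^(1/3)*(128*sqrt(799414) + 114445)^(1/3))/128)*cos(3^(1/6)*y*(-3^(2/3)*(128*sqrt(799414) + 114445)^(1/3) + 81/(128*sqrt(799414) + 114445)^(1/3))/128) + C4*exp(y*(-9 + 27*3^(2/3)/(128*sqrt(799414) + 114445)^(1/3) + 3^(1/3)*(128*sqrt(799414) + 114445)^(1/3))/64) - y^3/63 + 3*y^2/49 + 25*y/196


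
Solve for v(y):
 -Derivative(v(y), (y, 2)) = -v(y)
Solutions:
 v(y) = C1*exp(-y) + C2*exp(y)


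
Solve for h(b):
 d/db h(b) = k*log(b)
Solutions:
 h(b) = C1 + b*k*log(b) - b*k


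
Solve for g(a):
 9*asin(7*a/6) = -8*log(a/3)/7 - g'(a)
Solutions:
 g(a) = C1 - 8*a*log(a)/7 - 9*a*asin(7*a/6) + 8*a/7 + 8*a*log(3)/7 - 9*sqrt(36 - 49*a^2)/7


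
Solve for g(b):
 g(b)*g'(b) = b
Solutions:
 g(b) = -sqrt(C1 + b^2)
 g(b) = sqrt(C1 + b^2)


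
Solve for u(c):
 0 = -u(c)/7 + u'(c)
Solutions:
 u(c) = C1*exp(c/7)


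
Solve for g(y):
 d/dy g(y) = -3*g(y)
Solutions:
 g(y) = C1*exp(-3*y)


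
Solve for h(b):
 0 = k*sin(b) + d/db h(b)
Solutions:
 h(b) = C1 + k*cos(b)


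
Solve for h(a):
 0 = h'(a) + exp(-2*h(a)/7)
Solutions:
 h(a) = 7*log(-sqrt(C1 - a)) - 7*log(7) + 7*log(14)/2
 h(a) = 7*log(C1 - a)/2 - 7*log(7) + 7*log(14)/2


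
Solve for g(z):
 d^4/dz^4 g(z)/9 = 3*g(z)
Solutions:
 g(z) = C1*exp(-3^(3/4)*z) + C2*exp(3^(3/4)*z) + C3*sin(3^(3/4)*z) + C4*cos(3^(3/4)*z)


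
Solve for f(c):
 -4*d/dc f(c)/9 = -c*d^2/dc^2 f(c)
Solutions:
 f(c) = C1 + C2*c^(13/9)


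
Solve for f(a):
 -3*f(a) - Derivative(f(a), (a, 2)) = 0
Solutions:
 f(a) = C1*sin(sqrt(3)*a) + C2*cos(sqrt(3)*a)


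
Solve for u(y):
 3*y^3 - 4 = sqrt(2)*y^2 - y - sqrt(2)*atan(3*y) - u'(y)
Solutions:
 u(y) = C1 - 3*y^4/4 + sqrt(2)*y^3/3 - y^2/2 + 4*y - sqrt(2)*(y*atan(3*y) - log(9*y^2 + 1)/6)


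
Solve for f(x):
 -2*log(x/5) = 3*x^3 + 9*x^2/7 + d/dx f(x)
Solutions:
 f(x) = C1 - 3*x^4/4 - 3*x^3/7 - 2*x*log(x) + 2*x + 2*x*log(5)


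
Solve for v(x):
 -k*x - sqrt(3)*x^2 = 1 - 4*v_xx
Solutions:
 v(x) = C1 + C2*x + k*x^3/24 + sqrt(3)*x^4/48 + x^2/8


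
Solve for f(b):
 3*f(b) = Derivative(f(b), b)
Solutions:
 f(b) = C1*exp(3*b)


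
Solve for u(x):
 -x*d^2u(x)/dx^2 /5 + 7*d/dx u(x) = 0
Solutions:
 u(x) = C1 + C2*x^36


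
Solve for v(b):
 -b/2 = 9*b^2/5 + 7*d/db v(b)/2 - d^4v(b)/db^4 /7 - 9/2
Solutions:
 v(b) = C1 + C4*exp(14^(2/3)*b/2) - 6*b^3/35 - b^2/14 + 9*b/7 + (C2*sin(14^(2/3)*sqrt(3)*b/4) + C3*cos(14^(2/3)*sqrt(3)*b/4))*exp(-14^(2/3)*b/4)


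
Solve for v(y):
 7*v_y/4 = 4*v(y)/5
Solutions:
 v(y) = C1*exp(16*y/35)


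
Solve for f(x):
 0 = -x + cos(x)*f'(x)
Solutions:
 f(x) = C1 + Integral(x/cos(x), x)


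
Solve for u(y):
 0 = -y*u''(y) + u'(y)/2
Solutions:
 u(y) = C1 + C2*y^(3/2)


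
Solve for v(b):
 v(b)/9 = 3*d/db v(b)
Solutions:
 v(b) = C1*exp(b/27)


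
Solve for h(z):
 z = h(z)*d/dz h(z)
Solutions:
 h(z) = -sqrt(C1 + z^2)
 h(z) = sqrt(C1 + z^2)


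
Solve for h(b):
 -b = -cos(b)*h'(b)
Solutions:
 h(b) = C1 + Integral(b/cos(b), b)


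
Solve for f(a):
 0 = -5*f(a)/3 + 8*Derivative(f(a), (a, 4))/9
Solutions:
 f(a) = C1*exp(-30^(1/4)*a/2) + C2*exp(30^(1/4)*a/2) + C3*sin(30^(1/4)*a/2) + C4*cos(30^(1/4)*a/2)


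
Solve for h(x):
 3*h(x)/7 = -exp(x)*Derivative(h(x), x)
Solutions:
 h(x) = C1*exp(3*exp(-x)/7)


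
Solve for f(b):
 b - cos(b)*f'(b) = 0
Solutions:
 f(b) = C1 + Integral(b/cos(b), b)


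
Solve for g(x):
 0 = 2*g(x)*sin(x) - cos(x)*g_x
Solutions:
 g(x) = C1/cos(x)^2


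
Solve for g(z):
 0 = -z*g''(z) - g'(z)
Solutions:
 g(z) = C1 + C2*log(z)


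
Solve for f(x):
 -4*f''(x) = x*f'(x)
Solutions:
 f(x) = C1 + C2*erf(sqrt(2)*x/4)


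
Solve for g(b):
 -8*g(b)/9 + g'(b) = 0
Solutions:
 g(b) = C1*exp(8*b/9)


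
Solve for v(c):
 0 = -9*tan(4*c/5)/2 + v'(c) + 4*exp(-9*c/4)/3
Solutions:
 v(c) = C1 + 45*log(tan(4*c/5)^2 + 1)/16 + 16*exp(-9*c/4)/27


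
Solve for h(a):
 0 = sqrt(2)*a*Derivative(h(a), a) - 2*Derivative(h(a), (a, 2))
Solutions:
 h(a) = C1 + C2*erfi(2^(1/4)*a/2)


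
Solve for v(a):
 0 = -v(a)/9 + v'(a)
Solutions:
 v(a) = C1*exp(a/9)


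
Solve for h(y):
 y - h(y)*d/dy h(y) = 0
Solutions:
 h(y) = -sqrt(C1 + y^2)
 h(y) = sqrt(C1 + y^2)


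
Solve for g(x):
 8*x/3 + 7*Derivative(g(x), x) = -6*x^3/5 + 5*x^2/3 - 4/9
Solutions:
 g(x) = C1 - 3*x^4/70 + 5*x^3/63 - 4*x^2/21 - 4*x/63


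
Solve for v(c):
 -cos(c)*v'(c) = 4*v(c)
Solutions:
 v(c) = C1*(sin(c)^2 - 2*sin(c) + 1)/(sin(c)^2 + 2*sin(c) + 1)


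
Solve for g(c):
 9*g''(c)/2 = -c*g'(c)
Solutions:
 g(c) = C1 + C2*erf(c/3)


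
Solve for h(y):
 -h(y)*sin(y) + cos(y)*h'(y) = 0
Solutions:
 h(y) = C1/cos(y)


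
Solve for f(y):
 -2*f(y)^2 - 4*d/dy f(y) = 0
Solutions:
 f(y) = 2/(C1 + y)


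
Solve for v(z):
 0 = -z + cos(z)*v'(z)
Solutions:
 v(z) = C1 + Integral(z/cos(z), z)


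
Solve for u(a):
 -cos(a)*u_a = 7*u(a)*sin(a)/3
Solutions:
 u(a) = C1*cos(a)^(7/3)


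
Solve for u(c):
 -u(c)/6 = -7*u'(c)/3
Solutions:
 u(c) = C1*exp(c/14)


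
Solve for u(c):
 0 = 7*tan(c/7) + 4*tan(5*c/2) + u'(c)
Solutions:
 u(c) = C1 + 49*log(cos(c/7)) + 8*log(cos(5*c/2))/5


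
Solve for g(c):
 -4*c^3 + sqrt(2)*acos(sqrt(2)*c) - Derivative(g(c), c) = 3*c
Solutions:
 g(c) = C1 - c^4 - 3*c^2/2 + sqrt(2)*(c*acos(sqrt(2)*c) - sqrt(2)*sqrt(1 - 2*c^2)/2)


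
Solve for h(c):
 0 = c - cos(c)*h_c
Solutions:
 h(c) = C1 + Integral(c/cos(c), c)


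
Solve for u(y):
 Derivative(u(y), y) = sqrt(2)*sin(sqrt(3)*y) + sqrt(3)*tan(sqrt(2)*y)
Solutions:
 u(y) = C1 - sqrt(6)*log(cos(sqrt(2)*y))/2 - sqrt(6)*cos(sqrt(3)*y)/3


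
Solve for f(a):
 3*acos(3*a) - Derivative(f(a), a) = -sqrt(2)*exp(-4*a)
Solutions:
 f(a) = C1 + 3*a*acos(3*a) - sqrt(1 - 9*a^2) - sqrt(2)*exp(-4*a)/4


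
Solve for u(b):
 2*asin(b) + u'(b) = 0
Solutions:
 u(b) = C1 - 2*b*asin(b) - 2*sqrt(1 - b^2)


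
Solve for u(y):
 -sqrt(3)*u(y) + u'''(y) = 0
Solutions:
 u(y) = C3*exp(3^(1/6)*y) + (C1*sin(3^(2/3)*y/2) + C2*cos(3^(2/3)*y/2))*exp(-3^(1/6)*y/2)


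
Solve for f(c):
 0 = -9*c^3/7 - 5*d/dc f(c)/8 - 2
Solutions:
 f(c) = C1 - 18*c^4/35 - 16*c/5


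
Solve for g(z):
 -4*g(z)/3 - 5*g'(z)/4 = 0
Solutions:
 g(z) = C1*exp(-16*z/15)


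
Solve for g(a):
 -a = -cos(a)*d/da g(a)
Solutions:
 g(a) = C1 + Integral(a/cos(a), a)


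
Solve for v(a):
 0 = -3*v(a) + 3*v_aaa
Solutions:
 v(a) = C3*exp(a) + (C1*sin(sqrt(3)*a/2) + C2*cos(sqrt(3)*a/2))*exp(-a/2)


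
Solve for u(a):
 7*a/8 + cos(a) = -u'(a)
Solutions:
 u(a) = C1 - 7*a^2/16 - sin(a)


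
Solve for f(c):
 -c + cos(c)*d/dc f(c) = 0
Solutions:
 f(c) = C1 + Integral(c/cos(c), c)


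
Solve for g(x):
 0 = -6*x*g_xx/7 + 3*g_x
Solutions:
 g(x) = C1 + C2*x^(9/2)


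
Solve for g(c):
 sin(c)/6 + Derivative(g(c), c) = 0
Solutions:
 g(c) = C1 + cos(c)/6


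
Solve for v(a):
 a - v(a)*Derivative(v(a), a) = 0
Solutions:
 v(a) = -sqrt(C1 + a^2)
 v(a) = sqrt(C1 + a^2)


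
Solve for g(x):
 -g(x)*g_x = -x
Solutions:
 g(x) = -sqrt(C1 + x^2)
 g(x) = sqrt(C1 + x^2)


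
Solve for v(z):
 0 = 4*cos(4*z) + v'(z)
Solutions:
 v(z) = C1 - sin(4*z)


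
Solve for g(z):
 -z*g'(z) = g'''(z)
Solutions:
 g(z) = C1 + Integral(C2*airyai(-z) + C3*airybi(-z), z)


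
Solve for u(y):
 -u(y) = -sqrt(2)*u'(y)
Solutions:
 u(y) = C1*exp(sqrt(2)*y/2)


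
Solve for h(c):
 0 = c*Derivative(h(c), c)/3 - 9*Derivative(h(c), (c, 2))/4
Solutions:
 h(c) = C1 + C2*erfi(sqrt(6)*c/9)


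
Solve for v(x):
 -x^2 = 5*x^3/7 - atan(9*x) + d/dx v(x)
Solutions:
 v(x) = C1 - 5*x^4/28 - x^3/3 + x*atan(9*x) - log(81*x^2 + 1)/18


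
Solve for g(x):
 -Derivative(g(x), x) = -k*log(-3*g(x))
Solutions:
 Integral(1/(log(-_y) + log(3)), (_y, g(x))) = C1 + k*x


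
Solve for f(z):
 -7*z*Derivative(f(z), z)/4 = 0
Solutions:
 f(z) = C1


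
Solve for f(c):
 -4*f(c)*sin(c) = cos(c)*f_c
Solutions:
 f(c) = C1*cos(c)^4


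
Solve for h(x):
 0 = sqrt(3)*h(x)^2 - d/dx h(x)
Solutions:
 h(x) = -1/(C1 + sqrt(3)*x)


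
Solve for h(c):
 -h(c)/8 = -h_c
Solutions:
 h(c) = C1*exp(c/8)


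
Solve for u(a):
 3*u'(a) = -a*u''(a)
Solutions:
 u(a) = C1 + C2/a^2


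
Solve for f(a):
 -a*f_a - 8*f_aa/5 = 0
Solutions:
 f(a) = C1 + C2*erf(sqrt(5)*a/4)


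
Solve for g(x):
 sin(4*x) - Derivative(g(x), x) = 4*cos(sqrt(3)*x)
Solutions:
 g(x) = C1 - 4*sqrt(3)*sin(sqrt(3)*x)/3 - cos(4*x)/4


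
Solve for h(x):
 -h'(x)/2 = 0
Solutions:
 h(x) = C1


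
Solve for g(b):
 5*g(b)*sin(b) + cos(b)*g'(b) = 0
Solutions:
 g(b) = C1*cos(b)^5


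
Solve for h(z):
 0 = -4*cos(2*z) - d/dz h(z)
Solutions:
 h(z) = C1 - 2*sin(2*z)


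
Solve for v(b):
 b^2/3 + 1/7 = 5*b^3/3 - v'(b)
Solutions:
 v(b) = C1 + 5*b^4/12 - b^3/9 - b/7


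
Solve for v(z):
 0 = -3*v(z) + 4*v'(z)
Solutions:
 v(z) = C1*exp(3*z/4)


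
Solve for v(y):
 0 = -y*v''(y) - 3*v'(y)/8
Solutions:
 v(y) = C1 + C2*y^(5/8)


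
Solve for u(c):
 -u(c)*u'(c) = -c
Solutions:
 u(c) = -sqrt(C1 + c^2)
 u(c) = sqrt(C1 + c^2)


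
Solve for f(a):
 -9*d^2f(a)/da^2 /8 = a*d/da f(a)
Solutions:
 f(a) = C1 + C2*erf(2*a/3)


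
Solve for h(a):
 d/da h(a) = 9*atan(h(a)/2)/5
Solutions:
 Integral(1/atan(_y/2), (_y, h(a))) = C1 + 9*a/5


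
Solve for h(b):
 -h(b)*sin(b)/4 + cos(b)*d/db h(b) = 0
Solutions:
 h(b) = C1/cos(b)^(1/4)


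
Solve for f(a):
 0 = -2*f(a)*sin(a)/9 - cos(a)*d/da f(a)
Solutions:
 f(a) = C1*cos(a)^(2/9)


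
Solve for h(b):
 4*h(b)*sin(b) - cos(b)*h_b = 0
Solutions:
 h(b) = C1/cos(b)^4


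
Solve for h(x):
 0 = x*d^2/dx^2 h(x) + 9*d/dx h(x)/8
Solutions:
 h(x) = C1 + C2/x^(1/8)


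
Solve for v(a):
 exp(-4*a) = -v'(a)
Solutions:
 v(a) = C1 + exp(-4*a)/4


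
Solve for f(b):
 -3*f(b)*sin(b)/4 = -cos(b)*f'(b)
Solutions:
 f(b) = C1/cos(b)^(3/4)


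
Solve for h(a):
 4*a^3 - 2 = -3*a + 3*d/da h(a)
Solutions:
 h(a) = C1 + a^4/3 + a^2/2 - 2*a/3


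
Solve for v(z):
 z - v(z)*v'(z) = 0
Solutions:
 v(z) = -sqrt(C1 + z^2)
 v(z) = sqrt(C1 + z^2)


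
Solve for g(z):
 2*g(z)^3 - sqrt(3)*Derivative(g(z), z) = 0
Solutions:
 g(z) = -sqrt(6)*sqrt(-1/(C1 + 2*sqrt(3)*z))/2
 g(z) = sqrt(6)*sqrt(-1/(C1 + 2*sqrt(3)*z))/2


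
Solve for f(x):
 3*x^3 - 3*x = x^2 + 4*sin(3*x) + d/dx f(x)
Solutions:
 f(x) = C1 + 3*x^4/4 - x^3/3 - 3*x^2/2 + 4*cos(3*x)/3


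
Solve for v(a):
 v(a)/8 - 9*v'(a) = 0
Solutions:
 v(a) = C1*exp(a/72)


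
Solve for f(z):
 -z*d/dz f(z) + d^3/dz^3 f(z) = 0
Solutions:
 f(z) = C1 + Integral(C2*airyai(z) + C3*airybi(z), z)


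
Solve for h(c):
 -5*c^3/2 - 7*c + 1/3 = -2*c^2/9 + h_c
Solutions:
 h(c) = C1 - 5*c^4/8 + 2*c^3/27 - 7*c^2/2 + c/3


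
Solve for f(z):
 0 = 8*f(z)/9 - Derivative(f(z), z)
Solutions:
 f(z) = C1*exp(8*z/9)


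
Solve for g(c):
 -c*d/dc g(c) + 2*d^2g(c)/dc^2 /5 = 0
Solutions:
 g(c) = C1 + C2*erfi(sqrt(5)*c/2)


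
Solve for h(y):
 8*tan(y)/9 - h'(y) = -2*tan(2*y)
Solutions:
 h(y) = C1 - 8*log(cos(y))/9 - log(cos(2*y))


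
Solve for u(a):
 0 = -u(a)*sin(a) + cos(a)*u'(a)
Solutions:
 u(a) = C1/cos(a)


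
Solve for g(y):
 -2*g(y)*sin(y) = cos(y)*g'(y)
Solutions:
 g(y) = C1*cos(y)^2


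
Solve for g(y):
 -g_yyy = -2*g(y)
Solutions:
 g(y) = C3*exp(2^(1/3)*y) + (C1*sin(2^(1/3)*sqrt(3)*y/2) + C2*cos(2^(1/3)*sqrt(3)*y/2))*exp(-2^(1/3)*y/2)


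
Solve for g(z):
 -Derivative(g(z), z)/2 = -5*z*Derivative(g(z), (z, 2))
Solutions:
 g(z) = C1 + C2*z^(11/10)


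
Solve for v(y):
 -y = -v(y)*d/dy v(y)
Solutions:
 v(y) = -sqrt(C1 + y^2)
 v(y) = sqrt(C1 + y^2)


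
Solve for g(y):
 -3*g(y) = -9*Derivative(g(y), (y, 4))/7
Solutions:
 g(y) = C1*exp(-3^(3/4)*7^(1/4)*y/3) + C2*exp(3^(3/4)*7^(1/4)*y/3) + C3*sin(3^(3/4)*7^(1/4)*y/3) + C4*cos(3^(3/4)*7^(1/4)*y/3)


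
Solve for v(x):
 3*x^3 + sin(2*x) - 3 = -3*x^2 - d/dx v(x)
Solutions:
 v(x) = C1 - 3*x^4/4 - x^3 + 3*x + cos(2*x)/2


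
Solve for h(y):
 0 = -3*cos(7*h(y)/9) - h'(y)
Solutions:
 3*y - 9*log(sin(7*h(y)/9) - 1)/14 + 9*log(sin(7*h(y)/9) + 1)/14 = C1


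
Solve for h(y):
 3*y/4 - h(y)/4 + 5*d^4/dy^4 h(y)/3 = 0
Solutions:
 h(y) = C1*exp(-sqrt(2)*3^(1/4)*5^(3/4)*y/10) + C2*exp(sqrt(2)*3^(1/4)*5^(3/4)*y/10) + C3*sin(sqrt(2)*3^(1/4)*5^(3/4)*y/10) + C4*cos(sqrt(2)*3^(1/4)*5^(3/4)*y/10) + 3*y


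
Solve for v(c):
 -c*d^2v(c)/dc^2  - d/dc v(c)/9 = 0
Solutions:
 v(c) = C1 + C2*c^(8/9)


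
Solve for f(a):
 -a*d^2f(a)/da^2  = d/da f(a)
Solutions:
 f(a) = C1 + C2*log(a)


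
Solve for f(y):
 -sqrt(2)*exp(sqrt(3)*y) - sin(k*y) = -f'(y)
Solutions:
 f(y) = C1 + sqrt(6)*exp(sqrt(3)*y)/3 - cos(k*y)/k


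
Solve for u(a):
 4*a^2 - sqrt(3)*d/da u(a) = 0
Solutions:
 u(a) = C1 + 4*sqrt(3)*a^3/9


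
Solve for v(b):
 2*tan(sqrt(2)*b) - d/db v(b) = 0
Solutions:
 v(b) = C1 - sqrt(2)*log(cos(sqrt(2)*b))


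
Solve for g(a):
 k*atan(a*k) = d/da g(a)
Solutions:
 g(a) = C1 + k*Piecewise((a*atan(a*k) - log(a^2*k^2 + 1)/(2*k), Ne(k, 0)), (0, True))


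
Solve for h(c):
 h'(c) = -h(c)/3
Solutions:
 h(c) = C1*exp(-c/3)


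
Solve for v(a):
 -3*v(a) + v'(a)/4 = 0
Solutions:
 v(a) = C1*exp(12*a)


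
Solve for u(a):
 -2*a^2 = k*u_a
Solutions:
 u(a) = C1 - 2*a^3/(3*k)


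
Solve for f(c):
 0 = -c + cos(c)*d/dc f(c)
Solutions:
 f(c) = C1 + Integral(c/cos(c), c)


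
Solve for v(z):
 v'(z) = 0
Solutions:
 v(z) = C1


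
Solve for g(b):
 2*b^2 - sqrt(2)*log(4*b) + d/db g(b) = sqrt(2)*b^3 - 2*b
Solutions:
 g(b) = C1 + sqrt(2)*b^4/4 - 2*b^3/3 - b^2 + sqrt(2)*b*log(b) - sqrt(2)*b + 2*sqrt(2)*b*log(2)


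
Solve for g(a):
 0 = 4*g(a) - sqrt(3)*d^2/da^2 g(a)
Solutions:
 g(a) = C1*exp(-2*3^(3/4)*a/3) + C2*exp(2*3^(3/4)*a/3)


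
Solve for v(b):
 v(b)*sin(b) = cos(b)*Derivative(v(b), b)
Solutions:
 v(b) = C1/cos(b)


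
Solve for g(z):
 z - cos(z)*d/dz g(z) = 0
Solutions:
 g(z) = C1 + Integral(z/cos(z), z)


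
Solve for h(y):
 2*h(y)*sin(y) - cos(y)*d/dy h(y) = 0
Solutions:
 h(y) = C1/cos(y)^2


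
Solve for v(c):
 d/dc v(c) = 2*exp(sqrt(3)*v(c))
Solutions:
 v(c) = sqrt(3)*(2*log(-1/(C1 + 2*c)) - log(3))/6


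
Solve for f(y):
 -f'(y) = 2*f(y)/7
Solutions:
 f(y) = C1*exp(-2*y/7)


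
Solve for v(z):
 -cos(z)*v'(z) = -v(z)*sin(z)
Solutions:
 v(z) = C1/cos(z)


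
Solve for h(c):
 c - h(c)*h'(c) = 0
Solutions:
 h(c) = -sqrt(C1 + c^2)
 h(c) = sqrt(C1 + c^2)


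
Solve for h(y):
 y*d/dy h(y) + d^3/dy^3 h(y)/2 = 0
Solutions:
 h(y) = C1 + Integral(C2*airyai(-2^(1/3)*y) + C3*airybi(-2^(1/3)*y), y)


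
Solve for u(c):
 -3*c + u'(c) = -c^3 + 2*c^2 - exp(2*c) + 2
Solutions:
 u(c) = C1 - c^4/4 + 2*c^3/3 + 3*c^2/2 + 2*c - exp(2*c)/2


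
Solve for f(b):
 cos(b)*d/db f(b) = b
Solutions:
 f(b) = C1 + Integral(b/cos(b), b)


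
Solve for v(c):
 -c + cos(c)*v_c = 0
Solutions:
 v(c) = C1 + Integral(c/cos(c), c)


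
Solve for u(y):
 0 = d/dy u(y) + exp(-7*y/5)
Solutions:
 u(y) = C1 + 5*exp(-7*y/5)/7


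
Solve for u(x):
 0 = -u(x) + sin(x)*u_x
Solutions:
 u(x) = C1*sqrt(cos(x) - 1)/sqrt(cos(x) + 1)


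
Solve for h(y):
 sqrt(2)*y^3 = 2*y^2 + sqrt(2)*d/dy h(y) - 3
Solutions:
 h(y) = C1 + y^4/4 - sqrt(2)*y^3/3 + 3*sqrt(2)*y/2


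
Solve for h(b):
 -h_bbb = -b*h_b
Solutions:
 h(b) = C1 + Integral(C2*airyai(b) + C3*airybi(b), b)


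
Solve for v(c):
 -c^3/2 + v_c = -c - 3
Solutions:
 v(c) = C1 + c^4/8 - c^2/2 - 3*c


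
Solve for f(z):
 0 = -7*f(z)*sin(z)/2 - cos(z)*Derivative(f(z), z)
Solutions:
 f(z) = C1*cos(z)^(7/2)


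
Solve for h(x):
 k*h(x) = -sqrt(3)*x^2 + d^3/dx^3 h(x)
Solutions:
 h(x) = C1*exp(k^(1/3)*x) + C2*exp(k^(1/3)*x*(-1 + sqrt(3)*I)/2) + C3*exp(-k^(1/3)*x*(1 + sqrt(3)*I)/2) - sqrt(3)*x^2/k


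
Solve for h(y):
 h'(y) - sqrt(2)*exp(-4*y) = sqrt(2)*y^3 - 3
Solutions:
 h(y) = C1 + sqrt(2)*y^4/4 - 3*y - sqrt(2)*exp(-4*y)/4


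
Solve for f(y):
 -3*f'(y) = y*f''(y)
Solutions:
 f(y) = C1 + C2/y^2


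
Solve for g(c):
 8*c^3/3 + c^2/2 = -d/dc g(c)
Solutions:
 g(c) = C1 - 2*c^4/3 - c^3/6


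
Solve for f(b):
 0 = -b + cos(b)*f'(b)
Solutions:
 f(b) = C1 + Integral(b/cos(b), b)


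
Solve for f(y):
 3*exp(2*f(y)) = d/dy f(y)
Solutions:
 f(y) = log(-sqrt(-1/(C1 + 3*y))) - log(2)/2
 f(y) = log(-1/(C1 + 3*y))/2 - log(2)/2


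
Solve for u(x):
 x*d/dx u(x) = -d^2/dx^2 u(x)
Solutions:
 u(x) = C1 + C2*erf(sqrt(2)*x/2)


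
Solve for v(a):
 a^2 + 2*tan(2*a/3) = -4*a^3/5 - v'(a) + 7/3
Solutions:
 v(a) = C1 - a^4/5 - a^3/3 + 7*a/3 + 3*log(cos(2*a/3))


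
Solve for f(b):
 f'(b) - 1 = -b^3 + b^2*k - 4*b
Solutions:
 f(b) = C1 - b^4/4 + b^3*k/3 - 2*b^2 + b


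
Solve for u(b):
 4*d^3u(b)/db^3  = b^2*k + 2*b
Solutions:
 u(b) = C1 + C2*b + C3*b^2 + b^5*k/240 + b^4/48


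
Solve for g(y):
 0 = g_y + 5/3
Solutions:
 g(y) = C1 - 5*y/3


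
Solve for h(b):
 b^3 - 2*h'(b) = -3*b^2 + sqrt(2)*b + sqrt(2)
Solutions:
 h(b) = C1 + b^4/8 + b^3/2 - sqrt(2)*b^2/4 - sqrt(2)*b/2


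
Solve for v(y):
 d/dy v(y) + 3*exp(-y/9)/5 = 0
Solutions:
 v(y) = C1 + 27*exp(-y/9)/5


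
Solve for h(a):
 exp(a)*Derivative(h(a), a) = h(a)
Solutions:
 h(a) = C1*exp(-exp(-a))


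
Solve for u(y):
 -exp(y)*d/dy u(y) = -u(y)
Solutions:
 u(y) = C1*exp(-exp(-y))


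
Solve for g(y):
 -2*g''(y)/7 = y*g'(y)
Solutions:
 g(y) = C1 + C2*erf(sqrt(7)*y/2)


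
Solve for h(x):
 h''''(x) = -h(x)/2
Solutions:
 h(x) = (C1*sin(2^(1/4)*x/2) + C2*cos(2^(1/4)*x/2))*exp(-2^(1/4)*x/2) + (C3*sin(2^(1/4)*x/2) + C4*cos(2^(1/4)*x/2))*exp(2^(1/4)*x/2)


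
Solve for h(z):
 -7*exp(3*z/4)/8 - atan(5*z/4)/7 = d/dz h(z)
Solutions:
 h(z) = C1 - z*atan(5*z/4)/7 - 7*exp(3*z/4)/6 + 2*log(25*z^2 + 16)/35


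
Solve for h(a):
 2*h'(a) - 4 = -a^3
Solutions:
 h(a) = C1 - a^4/8 + 2*a


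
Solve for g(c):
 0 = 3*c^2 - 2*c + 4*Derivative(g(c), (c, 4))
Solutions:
 g(c) = C1 + C2*c + C3*c^2 + C4*c^3 - c^6/480 + c^5/240


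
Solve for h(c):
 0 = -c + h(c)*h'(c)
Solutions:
 h(c) = -sqrt(C1 + c^2)
 h(c) = sqrt(C1 + c^2)


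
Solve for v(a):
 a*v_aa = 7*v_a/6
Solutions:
 v(a) = C1 + C2*a^(13/6)


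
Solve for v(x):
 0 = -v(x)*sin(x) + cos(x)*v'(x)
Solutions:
 v(x) = C1/cos(x)


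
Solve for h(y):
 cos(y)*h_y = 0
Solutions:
 h(y) = C1


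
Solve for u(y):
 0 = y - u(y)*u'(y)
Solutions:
 u(y) = -sqrt(C1 + y^2)
 u(y) = sqrt(C1 + y^2)


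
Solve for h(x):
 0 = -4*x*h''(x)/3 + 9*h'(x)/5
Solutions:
 h(x) = C1 + C2*x^(47/20)


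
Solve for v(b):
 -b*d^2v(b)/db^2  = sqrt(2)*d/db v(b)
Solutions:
 v(b) = C1 + C2*b^(1 - sqrt(2))


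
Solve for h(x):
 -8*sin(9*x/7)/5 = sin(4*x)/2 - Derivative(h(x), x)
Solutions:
 h(x) = C1 - 56*cos(9*x/7)/45 - cos(4*x)/8


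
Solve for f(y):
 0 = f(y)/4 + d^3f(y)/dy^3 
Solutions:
 f(y) = C3*exp(-2^(1/3)*y/2) + (C1*sin(2^(1/3)*sqrt(3)*y/4) + C2*cos(2^(1/3)*sqrt(3)*y/4))*exp(2^(1/3)*y/4)


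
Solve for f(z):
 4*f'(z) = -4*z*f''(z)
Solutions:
 f(z) = C1 + C2*log(z)


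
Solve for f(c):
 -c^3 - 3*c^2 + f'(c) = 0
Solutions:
 f(c) = C1 + c^4/4 + c^3


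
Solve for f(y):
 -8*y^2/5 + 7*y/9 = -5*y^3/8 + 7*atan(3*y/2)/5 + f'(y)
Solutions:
 f(y) = C1 + 5*y^4/32 - 8*y^3/15 + 7*y^2/18 - 7*y*atan(3*y/2)/5 + 7*log(9*y^2 + 4)/15


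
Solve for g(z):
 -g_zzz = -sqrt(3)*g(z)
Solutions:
 g(z) = C3*exp(3^(1/6)*z) + (C1*sin(3^(2/3)*z/2) + C2*cos(3^(2/3)*z/2))*exp(-3^(1/6)*z/2)


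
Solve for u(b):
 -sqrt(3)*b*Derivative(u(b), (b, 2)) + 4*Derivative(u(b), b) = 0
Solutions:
 u(b) = C1 + C2*b^(1 + 4*sqrt(3)/3)


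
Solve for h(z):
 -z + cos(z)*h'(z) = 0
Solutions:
 h(z) = C1 + Integral(z/cos(z), z)


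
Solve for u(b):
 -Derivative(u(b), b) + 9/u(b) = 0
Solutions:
 u(b) = -sqrt(C1 + 18*b)
 u(b) = sqrt(C1 + 18*b)


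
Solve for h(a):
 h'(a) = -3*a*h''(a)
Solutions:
 h(a) = C1 + C2*a^(2/3)


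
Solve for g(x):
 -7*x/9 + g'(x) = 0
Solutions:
 g(x) = C1 + 7*x^2/18


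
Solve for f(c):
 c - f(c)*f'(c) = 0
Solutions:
 f(c) = -sqrt(C1 + c^2)
 f(c) = sqrt(C1 + c^2)


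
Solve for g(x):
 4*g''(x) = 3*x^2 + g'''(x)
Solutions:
 g(x) = C1 + C2*x + C3*exp(4*x) + x^4/16 + x^3/16 + 3*x^2/64


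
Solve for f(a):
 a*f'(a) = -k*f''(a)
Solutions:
 f(a) = C1 + C2*sqrt(k)*erf(sqrt(2)*a*sqrt(1/k)/2)


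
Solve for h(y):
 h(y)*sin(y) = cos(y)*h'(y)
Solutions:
 h(y) = C1/cos(y)


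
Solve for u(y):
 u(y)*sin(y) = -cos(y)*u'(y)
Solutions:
 u(y) = C1*cos(y)


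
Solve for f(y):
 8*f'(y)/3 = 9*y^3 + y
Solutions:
 f(y) = C1 + 27*y^4/32 + 3*y^2/16


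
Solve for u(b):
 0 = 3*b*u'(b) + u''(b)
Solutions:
 u(b) = C1 + C2*erf(sqrt(6)*b/2)


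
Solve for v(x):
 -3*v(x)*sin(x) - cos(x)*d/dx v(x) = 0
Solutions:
 v(x) = C1*cos(x)^3


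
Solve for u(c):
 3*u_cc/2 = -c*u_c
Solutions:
 u(c) = C1 + C2*erf(sqrt(3)*c/3)


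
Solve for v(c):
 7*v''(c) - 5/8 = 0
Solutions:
 v(c) = C1 + C2*c + 5*c^2/112


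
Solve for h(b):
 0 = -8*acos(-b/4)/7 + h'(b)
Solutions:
 h(b) = C1 + 8*b*acos(-b/4)/7 + 8*sqrt(16 - b^2)/7


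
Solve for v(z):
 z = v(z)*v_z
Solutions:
 v(z) = -sqrt(C1 + z^2)
 v(z) = sqrt(C1 + z^2)


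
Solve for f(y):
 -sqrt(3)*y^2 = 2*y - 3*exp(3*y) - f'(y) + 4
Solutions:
 f(y) = C1 + sqrt(3)*y^3/3 + y^2 + 4*y - exp(3*y)


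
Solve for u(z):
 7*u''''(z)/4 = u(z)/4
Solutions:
 u(z) = C1*exp(-7^(3/4)*z/7) + C2*exp(7^(3/4)*z/7) + C3*sin(7^(3/4)*z/7) + C4*cos(7^(3/4)*z/7)


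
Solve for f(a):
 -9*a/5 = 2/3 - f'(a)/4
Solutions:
 f(a) = C1 + 18*a^2/5 + 8*a/3


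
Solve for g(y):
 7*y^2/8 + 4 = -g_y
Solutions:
 g(y) = C1 - 7*y^3/24 - 4*y


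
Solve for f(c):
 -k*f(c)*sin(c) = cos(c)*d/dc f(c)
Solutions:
 f(c) = C1*exp(k*log(cos(c)))


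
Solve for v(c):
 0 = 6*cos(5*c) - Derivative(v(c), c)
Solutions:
 v(c) = C1 + 6*sin(5*c)/5


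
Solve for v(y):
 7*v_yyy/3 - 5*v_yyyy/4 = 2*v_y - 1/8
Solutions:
 v(y) = C1 + C2*exp(y*(392*2^(1/3)/(135*sqrt(7249) + 12737)^(1/3) + 2^(2/3)*(135*sqrt(7249) + 12737)^(1/3) + 56)/90)*sin(2^(1/3)*sqrt(3)*y*(-2^(1/3)*(135*sqrt(7249) + 12737)^(1/3) + 392/(135*sqrt(7249) + 12737)^(1/3))/90) + C3*exp(y*(392*2^(1/3)/(135*sqrt(7249) + 12737)^(1/3) + 2^(2/3)*(135*sqrt(7249) + 12737)^(1/3) + 56)/90)*cos(2^(1/3)*sqrt(3)*y*(-2^(1/3)*(135*sqrt(7249) + 12737)^(1/3) + 392/(135*sqrt(7249) + 12737)^(1/3))/90) + C4*exp(y*(-2^(2/3)*(135*sqrt(7249) + 12737)^(1/3) - 392*2^(1/3)/(135*sqrt(7249) + 12737)^(1/3) + 28)/45) + y/16


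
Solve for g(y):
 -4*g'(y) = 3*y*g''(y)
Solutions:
 g(y) = C1 + C2/y^(1/3)


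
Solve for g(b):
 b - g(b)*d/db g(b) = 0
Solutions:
 g(b) = -sqrt(C1 + b^2)
 g(b) = sqrt(C1 + b^2)


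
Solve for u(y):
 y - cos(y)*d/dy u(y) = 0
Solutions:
 u(y) = C1 + Integral(y/cos(y), y)


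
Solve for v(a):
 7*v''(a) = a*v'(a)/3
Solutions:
 v(a) = C1 + C2*erfi(sqrt(42)*a/42)


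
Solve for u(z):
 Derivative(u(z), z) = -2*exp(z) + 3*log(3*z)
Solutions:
 u(z) = C1 + 3*z*log(z) + 3*z*(-1 + log(3)) - 2*exp(z)


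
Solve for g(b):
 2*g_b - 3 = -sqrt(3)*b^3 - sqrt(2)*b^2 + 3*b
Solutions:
 g(b) = C1 - sqrt(3)*b^4/8 - sqrt(2)*b^3/6 + 3*b^2/4 + 3*b/2


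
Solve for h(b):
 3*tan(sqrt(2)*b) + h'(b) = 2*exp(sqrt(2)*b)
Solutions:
 h(b) = C1 + sqrt(2)*exp(sqrt(2)*b) + 3*sqrt(2)*log(cos(sqrt(2)*b))/2


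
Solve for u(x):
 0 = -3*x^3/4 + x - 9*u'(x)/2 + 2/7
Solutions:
 u(x) = C1 - x^4/24 + x^2/9 + 4*x/63


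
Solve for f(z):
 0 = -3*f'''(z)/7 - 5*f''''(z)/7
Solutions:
 f(z) = C1 + C2*z + C3*z^2 + C4*exp(-3*z/5)


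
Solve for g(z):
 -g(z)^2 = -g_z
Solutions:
 g(z) = -1/(C1 + z)


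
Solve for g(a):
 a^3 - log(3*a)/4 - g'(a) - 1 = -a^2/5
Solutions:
 g(a) = C1 + a^4/4 + a^3/15 - a*log(a)/4 - 3*a/4 - a*log(3)/4


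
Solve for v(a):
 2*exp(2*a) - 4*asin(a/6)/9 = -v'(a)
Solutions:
 v(a) = C1 + 4*a*asin(a/6)/9 + 4*sqrt(36 - a^2)/9 - exp(2*a)


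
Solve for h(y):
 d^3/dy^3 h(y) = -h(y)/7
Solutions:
 h(y) = C3*exp(-7^(2/3)*y/7) + (C1*sin(sqrt(3)*7^(2/3)*y/14) + C2*cos(sqrt(3)*7^(2/3)*y/14))*exp(7^(2/3)*y/14)


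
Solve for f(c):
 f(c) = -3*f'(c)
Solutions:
 f(c) = C1*exp(-c/3)


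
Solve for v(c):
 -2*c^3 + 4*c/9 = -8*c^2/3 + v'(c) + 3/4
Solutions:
 v(c) = C1 - c^4/2 + 8*c^3/9 + 2*c^2/9 - 3*c/4


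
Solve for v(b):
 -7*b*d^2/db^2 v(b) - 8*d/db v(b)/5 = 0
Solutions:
 v(b) = C1 + C2*b^(27/35)


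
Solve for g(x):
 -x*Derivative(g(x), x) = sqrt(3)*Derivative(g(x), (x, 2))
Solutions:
 g(x) = C1 + C2*erf(sqrt(2)*3^(3/4)*x/6)


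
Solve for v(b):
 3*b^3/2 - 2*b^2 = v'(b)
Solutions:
 v(b) = C1 + 3*b^4/8 - 2*b^3/3


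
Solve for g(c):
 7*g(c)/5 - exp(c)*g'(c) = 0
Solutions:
 g(c) = C1*exp(-7*exp(-c)/5)


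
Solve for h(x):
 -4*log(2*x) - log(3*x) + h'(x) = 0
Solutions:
 h(x) = C1 + 5*x*log(x) - 5*x + x*log(48)


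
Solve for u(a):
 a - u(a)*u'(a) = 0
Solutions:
 u(a) = -sqrt(C1 + a^2)
 u(a) = sqrt(C1 + a^2)


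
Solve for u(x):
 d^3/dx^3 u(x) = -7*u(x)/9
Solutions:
 u(x) = C3*exp(-21^(1/3)*x/3) + (C1*sin(3^(5/6)*7^(1/3)*x/6) + C2*cos(3^(5/6)*7^(1/3)*x/6))*exp(21^(1/3)*x/6)


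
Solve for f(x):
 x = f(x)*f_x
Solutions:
 f(x) = -sqrt(C1 + x^2)
 f(x) = sqrt(C1 + x^2)


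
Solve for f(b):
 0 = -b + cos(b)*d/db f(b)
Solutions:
 f(b) = C1 + Integral(b/cos(b), b)


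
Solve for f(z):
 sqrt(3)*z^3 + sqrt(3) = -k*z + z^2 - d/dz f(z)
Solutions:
 f(z) = C1 - k*z^2/2 - sqrt(3)*z^4/4 + z^3/3 - sqrt(3)*z


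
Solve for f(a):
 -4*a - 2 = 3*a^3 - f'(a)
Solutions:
 f(a) = C1 + 3*a^4/4 + 2*a^2 + 2*a


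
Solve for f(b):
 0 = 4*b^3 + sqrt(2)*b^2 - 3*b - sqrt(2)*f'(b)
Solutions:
 f(b) = C1 + sqrt(2)*b^4/2 + b^3/3 - 3*sqrt(2)*b^2/4


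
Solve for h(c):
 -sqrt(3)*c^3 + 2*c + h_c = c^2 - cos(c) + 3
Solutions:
 h(c) = C1 + sqrt(3)*c^4/4 + c^3/3 - c^2 + 3*c - sin(c)


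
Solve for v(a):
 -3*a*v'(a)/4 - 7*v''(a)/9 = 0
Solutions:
 v(a) = C1 + C2*erf(3*sqrt(42)*a/28)


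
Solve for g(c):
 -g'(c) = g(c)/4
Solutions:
 g(c) = C1*exp(-c/4)


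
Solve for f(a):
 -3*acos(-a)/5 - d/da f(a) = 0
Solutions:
 f(a) = C1 - 3*a*acos(-a)/5 - 3*sqrt(1 - a^2)/5


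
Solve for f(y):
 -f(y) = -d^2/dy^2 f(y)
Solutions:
 f(y) = C1*exp(-y) + C2*exp(y)


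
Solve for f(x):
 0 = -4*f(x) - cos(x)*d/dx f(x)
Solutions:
 f(x) = C1*(sin(x)^2 - 2*sin(x) + 1)/(sin(x)^2 + 2*sin(x) + 1)


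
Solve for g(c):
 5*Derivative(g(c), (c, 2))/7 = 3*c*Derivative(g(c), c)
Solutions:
 g(c) = C1 + C2*erfi(sqrt(210)*c/10)


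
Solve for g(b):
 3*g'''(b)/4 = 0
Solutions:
 g(b) = C1 + C2*b + C3*b^2


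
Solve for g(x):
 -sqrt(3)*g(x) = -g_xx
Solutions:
 g(x) = C1*exp(-3^(1/4)*x) + C2*exp(3^(1/4)*x)


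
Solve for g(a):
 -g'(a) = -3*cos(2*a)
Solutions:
 g(a) = C1 + 3*sin(2*a)/2


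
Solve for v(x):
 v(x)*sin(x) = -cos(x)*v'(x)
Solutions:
 v(x) = C1*cos(x)


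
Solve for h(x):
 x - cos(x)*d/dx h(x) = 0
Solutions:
 h(x) = C1 + Integral(x/cos(x), x)


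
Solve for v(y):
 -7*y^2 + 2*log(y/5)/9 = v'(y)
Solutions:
 v(y) = C1 - 7*y^3/3 + 2*y*log(y)/9 - 2*y*log(5)/9 - 2*y/9


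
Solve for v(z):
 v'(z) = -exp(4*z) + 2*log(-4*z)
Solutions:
 v(z) = C1 + 2*z*log(-z) + 2*z*(-1 + 2*log(2)) - exp(4*z)/4


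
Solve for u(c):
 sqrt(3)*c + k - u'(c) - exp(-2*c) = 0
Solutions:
 u(c) = C1 + sqrt(3)*c^2/2 + c*k + exp(-2*c)/2


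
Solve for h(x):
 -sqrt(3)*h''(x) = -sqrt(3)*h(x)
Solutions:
 h(x) = C1*exp(-x) + C2*exp(x)


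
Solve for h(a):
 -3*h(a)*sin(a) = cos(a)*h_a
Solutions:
 h(a) = C1*cos(a)^3


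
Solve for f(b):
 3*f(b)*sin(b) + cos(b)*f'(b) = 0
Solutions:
 f(b) = C1*cos(b)^3


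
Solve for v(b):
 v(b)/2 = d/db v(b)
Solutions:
 v(b) = C1*exp(b/2)


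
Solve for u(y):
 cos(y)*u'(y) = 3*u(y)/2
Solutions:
 u(y) = C1*(sin(y) + 1)^(3/4)/(sin(y) - 1)^(3/4)


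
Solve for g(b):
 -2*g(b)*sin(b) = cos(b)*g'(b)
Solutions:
 g(b) = C1*cos(b)^2


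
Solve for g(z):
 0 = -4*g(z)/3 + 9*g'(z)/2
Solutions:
 g(z) = C1*exp(8*z/27)


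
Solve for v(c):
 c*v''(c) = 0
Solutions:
 v(c) = C1 + C2*c


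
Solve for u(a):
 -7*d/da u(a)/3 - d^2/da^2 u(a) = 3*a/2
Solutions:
 u(a) = C1 + C2*exp(-7*a/3) - 9*a^2/28 + 27*a/98


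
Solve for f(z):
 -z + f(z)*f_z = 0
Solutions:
 f(z) = -sqrt(C1 + z^2)
 f(z) = sqrt(C1 + z^2)


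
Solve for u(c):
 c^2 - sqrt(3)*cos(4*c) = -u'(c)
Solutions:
 u(c) = C1 - c^3/3 + sqrt(3)*sin(4*c)/4


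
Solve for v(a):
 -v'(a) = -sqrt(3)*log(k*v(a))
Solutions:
 li(k*v(a))/k = C1 + sqrt(3)*a
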